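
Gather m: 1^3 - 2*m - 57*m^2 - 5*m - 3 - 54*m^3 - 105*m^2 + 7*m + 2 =-54*m^3 - 162*m^2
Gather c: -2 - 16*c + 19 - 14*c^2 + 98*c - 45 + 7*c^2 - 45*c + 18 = -7*c^2 + 37*c - 10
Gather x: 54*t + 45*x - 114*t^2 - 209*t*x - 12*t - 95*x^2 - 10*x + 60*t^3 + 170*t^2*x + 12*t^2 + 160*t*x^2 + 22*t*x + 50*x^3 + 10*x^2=60*t^3 - 102*t^2 + 42*t + 50*x^3 + x^2*(160*t - 85) + x*(170*t^2 - 187*t + 35)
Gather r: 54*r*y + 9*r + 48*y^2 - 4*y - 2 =r*(54*y + 9) + 48*y^2 - 4*y - 2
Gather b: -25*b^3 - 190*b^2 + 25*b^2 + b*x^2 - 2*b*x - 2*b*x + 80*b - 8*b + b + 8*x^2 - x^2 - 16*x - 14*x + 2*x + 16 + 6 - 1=-25*b^3 - 165*b^2 + b*(x^2 - 4*x + 73) + 7*x^2 - 28*x + 21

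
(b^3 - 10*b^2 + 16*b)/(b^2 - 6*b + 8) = b*(b - 8)/(b - 4)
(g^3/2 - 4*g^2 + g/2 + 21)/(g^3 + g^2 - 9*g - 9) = (g^2 - 5*g - 14)/(2*(g^2 + 4*g + 3))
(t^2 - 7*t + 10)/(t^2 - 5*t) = (t - 2)/t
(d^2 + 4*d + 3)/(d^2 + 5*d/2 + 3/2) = 2*(d + 3)/(2*d + 3)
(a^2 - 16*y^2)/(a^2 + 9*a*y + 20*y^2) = (a - 4*y)/(a + 5*y)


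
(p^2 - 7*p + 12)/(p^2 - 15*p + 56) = (p^2 - 7*p + 12)/(p^2 - 15*p + 56)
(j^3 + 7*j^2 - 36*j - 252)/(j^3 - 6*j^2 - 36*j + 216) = (j + 7)/(j - 6)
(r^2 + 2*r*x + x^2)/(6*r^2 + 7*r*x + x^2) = (r + x)/(6*r + x)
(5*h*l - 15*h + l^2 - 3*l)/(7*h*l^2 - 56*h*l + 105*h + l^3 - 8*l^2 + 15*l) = (5*h + l)/(7*h*l - 35*h + l^2 - 5*l)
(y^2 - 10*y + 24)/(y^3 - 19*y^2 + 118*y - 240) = (y - 4)/(y^2 - 13*y + 40)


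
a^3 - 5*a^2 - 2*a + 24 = (a - 4)*(a - 3)*(a + 2)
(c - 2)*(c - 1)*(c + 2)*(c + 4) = c^4 + 3*c^3 - 8*c^2 - 12*c + 16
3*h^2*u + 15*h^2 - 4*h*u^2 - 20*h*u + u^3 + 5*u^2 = (-3*h + u)*(-h + u)*(u + 5)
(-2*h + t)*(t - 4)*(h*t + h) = -2*h^2*t^2 + 6*h^2*t + 8*h^2 + h*t^3 - 3*h*t^2 - 4*h*t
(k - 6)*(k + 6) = k^2 - 36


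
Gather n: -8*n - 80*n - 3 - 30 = -88*n - 33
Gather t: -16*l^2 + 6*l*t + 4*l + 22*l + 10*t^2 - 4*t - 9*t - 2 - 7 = -16*l^2 + 26*l + 10*t^2 + t*(6*l - 13) - 9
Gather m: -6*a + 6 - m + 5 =-6*a - m + 11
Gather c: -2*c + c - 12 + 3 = -c - 9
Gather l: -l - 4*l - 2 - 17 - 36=-5*l - 55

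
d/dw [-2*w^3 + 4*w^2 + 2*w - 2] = -6*w^2 + 8*w + 2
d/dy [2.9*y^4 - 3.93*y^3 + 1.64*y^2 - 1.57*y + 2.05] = 11.6*y^3 - 11.79*y^2 + 3.28*y - 1.57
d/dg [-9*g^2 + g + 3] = 1 - 18*g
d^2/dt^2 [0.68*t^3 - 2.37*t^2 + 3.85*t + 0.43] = 4.08*t - 4.74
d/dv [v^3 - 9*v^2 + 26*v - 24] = 3*v^2 - 18*v + 26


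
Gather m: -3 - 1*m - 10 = -m - 13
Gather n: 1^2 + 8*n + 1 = 8*n + 2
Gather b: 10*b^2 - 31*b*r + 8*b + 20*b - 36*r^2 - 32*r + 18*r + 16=10*b^2 + b*(28 - 31*r) - 36*r^2 - 14*r + 16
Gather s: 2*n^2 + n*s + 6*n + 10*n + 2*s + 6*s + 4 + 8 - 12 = 2*n^2 + 16*n + s*(n + 8)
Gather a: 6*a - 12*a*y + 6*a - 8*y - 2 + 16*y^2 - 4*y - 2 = a*(12 - 12*y) + 16*y^2 - 12*y - 4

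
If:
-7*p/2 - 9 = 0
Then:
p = -18/7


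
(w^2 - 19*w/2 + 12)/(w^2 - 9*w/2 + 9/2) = (w - 8)/(w - 3)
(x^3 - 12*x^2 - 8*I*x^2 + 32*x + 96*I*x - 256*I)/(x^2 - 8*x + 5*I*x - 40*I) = (x^2 + x*(-4 - 8*I) + 32*I)/(x + 5*I)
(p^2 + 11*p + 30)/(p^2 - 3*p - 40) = (p + 6)/(p - 8)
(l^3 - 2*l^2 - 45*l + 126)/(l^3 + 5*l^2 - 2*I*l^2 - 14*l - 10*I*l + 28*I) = (l^2 - 9*l + 18)/(l^2 - 2*l*(1 + I) + 4*I)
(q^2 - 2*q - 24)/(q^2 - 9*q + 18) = (q + 4)/(q - 3)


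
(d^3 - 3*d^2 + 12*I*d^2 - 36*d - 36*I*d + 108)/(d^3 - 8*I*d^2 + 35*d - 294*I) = (d^2 + d*(-3 + 6*I) - 18*I)/(d^2 - 14*I*d - 49)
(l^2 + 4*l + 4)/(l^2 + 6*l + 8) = (l + 2)/(l + 4)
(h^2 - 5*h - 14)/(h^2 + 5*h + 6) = (h - 7)/(h + 3)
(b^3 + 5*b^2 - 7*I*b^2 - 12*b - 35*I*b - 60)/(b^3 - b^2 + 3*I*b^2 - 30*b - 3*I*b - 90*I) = (b^2 - 7*I*b - 12)/(b^2 + 3*b*(-2 + I) - 18*I)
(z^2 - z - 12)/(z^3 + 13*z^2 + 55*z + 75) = (z - 4)/(z^2 + 10*z + 25)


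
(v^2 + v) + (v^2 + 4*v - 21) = 2*v^2 + 5*v - 21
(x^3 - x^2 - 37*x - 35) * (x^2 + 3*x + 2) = x^5 + 2*x^4 - 38*x^3 - 148*x^2 - 179*x - 70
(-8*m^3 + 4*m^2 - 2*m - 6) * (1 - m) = 8*m^4 - 12*m^3 + 6*m^2 + 4*m - 6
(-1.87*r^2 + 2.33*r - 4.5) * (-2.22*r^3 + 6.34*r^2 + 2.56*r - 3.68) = 4.1514*r^5 - 17.0284*r^4 + 19.975*r^3 - 15.6836*r^2 - 20.0944*r + 16.56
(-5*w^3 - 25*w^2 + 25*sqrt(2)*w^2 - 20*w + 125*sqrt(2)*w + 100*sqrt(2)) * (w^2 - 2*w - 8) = -5*w^5 - 15*w^4 + 25*sqrt(2)*w^4 + 70*w^3 + 75*sqrt(2)*w^3 - 350*sqrt(2)*w^2 + 240*w^2 - 1200*sqrt(2)*w + 160*w - 800*sqrt(2)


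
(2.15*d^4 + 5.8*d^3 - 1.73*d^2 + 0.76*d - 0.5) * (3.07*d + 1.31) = 6.6005*d^5 + 20.6225*d^4 + 2.2869*d^3 + 0.0668999999999995*d^2 - 0.5394*d - 0.655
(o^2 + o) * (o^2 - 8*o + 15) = o^4 - 7*o^3 + 7*o^2 + 15*o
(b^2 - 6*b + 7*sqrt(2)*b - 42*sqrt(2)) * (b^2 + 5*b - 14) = b^4 - b^3 + 7*sqrt(2)*b^3 - 44*b^2 - 7*sqrt(2)*b^2 - 308*sqrt(2)*b + 84*b + 588*sqrt(2)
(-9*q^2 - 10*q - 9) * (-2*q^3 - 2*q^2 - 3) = 18*q^5 + 38*q^4 + 38*q^3 + 45*q^2 + 30*q + 27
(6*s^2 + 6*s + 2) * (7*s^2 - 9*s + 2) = 42*s^4 - 12*s^3 - 28*s^2 - 6*s + 4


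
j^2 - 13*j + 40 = (j - 8)*(j - 5)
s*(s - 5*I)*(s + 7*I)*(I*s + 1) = I*s^4 - s^3 + 37*I*s^2 + 35*s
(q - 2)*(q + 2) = q^2 - 4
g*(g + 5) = g^2 + 5*g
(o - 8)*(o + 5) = o^2 - 3*o - 40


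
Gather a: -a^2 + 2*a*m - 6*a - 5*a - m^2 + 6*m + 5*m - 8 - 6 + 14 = -a^2 + a*(2*m - 11) - m^2 + 11*m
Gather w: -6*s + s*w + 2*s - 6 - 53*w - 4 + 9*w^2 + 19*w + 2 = -4*s + 9*w^2 + w*(s - 34) - 8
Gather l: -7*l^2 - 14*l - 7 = -7*l^2 - 14*l - 7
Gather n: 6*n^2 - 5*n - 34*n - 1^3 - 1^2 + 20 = 6*n^2 - 39*n + 18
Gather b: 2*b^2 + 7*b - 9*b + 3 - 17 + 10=2*b^2 - 2*b - 4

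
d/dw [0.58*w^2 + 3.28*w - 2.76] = 1.16*w + 3.28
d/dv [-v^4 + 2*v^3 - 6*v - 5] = -4*v^3 + 6*v^2 - 6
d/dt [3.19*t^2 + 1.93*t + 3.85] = 6.38*t + 1.93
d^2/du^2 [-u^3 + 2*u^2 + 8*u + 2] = 4 - 6*u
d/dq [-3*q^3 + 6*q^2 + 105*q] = -9*q^2 + 12*q + 105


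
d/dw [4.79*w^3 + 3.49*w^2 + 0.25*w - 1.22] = 14.37*w^2 + 6.98*w + 0.25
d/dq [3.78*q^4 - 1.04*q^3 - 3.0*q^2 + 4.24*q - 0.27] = 15.12*q^3 - 3.12*q^2 - 6.0*q + 4.24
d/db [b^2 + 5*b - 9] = 2*b + 5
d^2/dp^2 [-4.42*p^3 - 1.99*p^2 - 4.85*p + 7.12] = -26.52*p - 3.98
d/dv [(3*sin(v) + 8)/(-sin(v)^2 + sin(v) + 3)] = (3*sin(v)^2 + 16*sin(v) + 1)*cos(v)/(sin(v) + cos(v)^2 + 2)^2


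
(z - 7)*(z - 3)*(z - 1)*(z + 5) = z^4 - 6*z^3 - 24*z^2 + 134*z - 105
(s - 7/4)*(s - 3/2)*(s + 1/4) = s^3 - 3*s^2 + 29*s/16 + 21/32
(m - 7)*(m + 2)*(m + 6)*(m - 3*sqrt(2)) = m^4 - 3*sqrt(2)*m^3 + m^3 - 44*m^2 - 3*sqrt(2)*m^2 - 84*m + 132*sqrt(2)*m + 252*sqrt(2)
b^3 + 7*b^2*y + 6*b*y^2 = b*(b + y)*(b + 6*y)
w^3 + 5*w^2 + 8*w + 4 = (w + 1)*(w + 2)^2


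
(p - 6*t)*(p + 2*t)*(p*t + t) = p^3*t - 4*p^2*t^2 + p^2*t - 12*p*t^3 - 4*p*t^2 - 12*t^3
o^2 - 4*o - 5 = (o - 5)*(o + 1)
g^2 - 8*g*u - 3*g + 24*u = (g - 3)*(g - 8*u)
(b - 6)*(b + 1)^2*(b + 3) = b^4 - b^3 - 23*b^2 - 39*b - 18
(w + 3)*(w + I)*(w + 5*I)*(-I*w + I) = -I*w^4 + 6*w^3 - 2*I*w^3 + 12*w^2 + 8*I*w^2 - 18*w + 10*I*w - 15*I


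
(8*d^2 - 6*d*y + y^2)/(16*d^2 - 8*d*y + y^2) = (-2*d + y)/(-4*d + y)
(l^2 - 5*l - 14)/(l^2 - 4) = (l - 7)/(l - 2)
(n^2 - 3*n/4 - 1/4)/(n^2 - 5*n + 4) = (n + 1/4)/(n - 4)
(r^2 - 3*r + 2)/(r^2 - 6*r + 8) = (r - 1)/(r - 4)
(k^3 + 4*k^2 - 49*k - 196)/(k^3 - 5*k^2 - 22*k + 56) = (k + 7)/(k - 2)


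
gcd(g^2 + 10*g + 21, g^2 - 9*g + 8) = 1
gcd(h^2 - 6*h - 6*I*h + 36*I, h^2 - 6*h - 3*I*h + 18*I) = h - 6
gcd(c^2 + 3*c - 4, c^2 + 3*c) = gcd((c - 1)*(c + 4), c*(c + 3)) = 1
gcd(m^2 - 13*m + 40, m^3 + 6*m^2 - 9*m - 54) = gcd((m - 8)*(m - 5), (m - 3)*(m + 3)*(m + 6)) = 1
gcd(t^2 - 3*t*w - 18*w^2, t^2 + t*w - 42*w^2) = t - 6*w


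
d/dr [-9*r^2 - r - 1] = -18*r - 1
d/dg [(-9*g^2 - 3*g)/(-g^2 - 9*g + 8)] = 6*(13*g^2 - 24*g - 4)/(g^4 + 18*g^3 + 65*g^2 - 144*g + 64)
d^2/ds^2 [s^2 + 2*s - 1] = 2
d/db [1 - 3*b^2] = -6*b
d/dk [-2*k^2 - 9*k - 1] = -4*k - 9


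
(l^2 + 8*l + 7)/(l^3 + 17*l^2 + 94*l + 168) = (l + 1)/(l^2 + 10*l + 24)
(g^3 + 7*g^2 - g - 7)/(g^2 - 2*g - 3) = (g^2 + 6*g - 7)/(g - 3)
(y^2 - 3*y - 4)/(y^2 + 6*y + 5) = (y - 4)/(y + 5)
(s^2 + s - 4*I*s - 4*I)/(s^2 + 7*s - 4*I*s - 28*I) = (s + 1)/(s + 7)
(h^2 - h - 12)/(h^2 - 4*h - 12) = (-h^2 + h + 12)/(-h^2 + 4*h + 12)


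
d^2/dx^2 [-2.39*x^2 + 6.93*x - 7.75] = -4.78000000000000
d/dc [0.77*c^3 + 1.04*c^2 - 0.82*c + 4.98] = 2.31*c^2 + 2.08*c - 0.82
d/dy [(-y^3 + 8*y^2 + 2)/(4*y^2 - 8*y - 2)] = (-2*y^4 + 8*y^3 - 29*y^2 - 24*y + 8)/(2*(4*y^4 - 16*y^3 + 12*y^2 + 8*y + 1))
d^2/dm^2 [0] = 0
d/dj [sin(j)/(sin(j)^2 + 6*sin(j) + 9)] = (3 - sin(j))*cos(j)/(sin(j) + 3)^3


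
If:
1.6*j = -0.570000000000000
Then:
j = -0.36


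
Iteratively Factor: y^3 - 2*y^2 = (y)*(y^2 - 2*y) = y^2*(y - 2)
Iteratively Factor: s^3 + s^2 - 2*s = (s + 2)*(s^2 - s) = s*(s + 2)*(s - 1)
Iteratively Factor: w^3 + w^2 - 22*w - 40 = (w + 2)*(w^2 - w - 20) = (w - 5)*(w + 2)*(w + 4)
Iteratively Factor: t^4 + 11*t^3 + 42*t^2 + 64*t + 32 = (t + 1)*(t^3 + 10*t^2 + 32*t + 32) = (t + 1)*(t + 4)*(t^2 + 6*t + 8) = (t + 1)*(t + 4)^2*(t + 2)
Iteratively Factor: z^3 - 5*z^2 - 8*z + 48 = (z - 4)*(z^2 - z - 12) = (z - 4)*(z + 3)*(z - 4)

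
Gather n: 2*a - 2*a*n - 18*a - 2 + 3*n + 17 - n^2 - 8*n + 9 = -16*a - n^2 + n*(-2*a - 5) + 24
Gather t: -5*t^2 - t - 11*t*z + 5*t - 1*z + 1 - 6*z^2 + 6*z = -5*t^2 + t*(4 - 11*z) - 6*z^2 + 5*z + 1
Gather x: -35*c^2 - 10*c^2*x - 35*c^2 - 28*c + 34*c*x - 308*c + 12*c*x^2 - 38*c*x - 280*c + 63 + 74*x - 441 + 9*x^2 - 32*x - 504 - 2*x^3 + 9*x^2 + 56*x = -70*c^2 - 616*c - 2*x^3 + x^2*(12*c + 18) + x*(-10*c^2 - 4*c + 98) - 882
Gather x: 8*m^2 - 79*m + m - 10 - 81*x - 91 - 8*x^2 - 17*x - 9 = 8*m^2 - 78*m - 8*x^2 - 98*x - 110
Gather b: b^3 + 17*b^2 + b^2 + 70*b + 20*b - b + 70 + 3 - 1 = b^3 + 18*b^2 + 89*b + 72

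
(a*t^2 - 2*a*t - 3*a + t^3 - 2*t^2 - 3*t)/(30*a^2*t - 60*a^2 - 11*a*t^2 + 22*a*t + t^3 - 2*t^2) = (a*t^2 - 2*a*t - 3*a + t^3 - 2*t^2 - 3*t)/(30*a^2*t - 60*a^2 - 11*a*t^2 + 22*a*t + t^3 - 2*t^2)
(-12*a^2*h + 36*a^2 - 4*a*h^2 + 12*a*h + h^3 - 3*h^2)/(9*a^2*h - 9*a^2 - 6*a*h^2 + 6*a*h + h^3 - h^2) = (-12*a^2*h + 36*a^2 - 4*a*h^2 + 12*a*h + h^3 - 3*h^2)/(9*a^2*h - 9*a^2 - 6*a*h^2 + 6*a*h + h^3 - h^2)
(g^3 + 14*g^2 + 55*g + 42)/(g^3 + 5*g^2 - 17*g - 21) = (g + 6)/(g - 3)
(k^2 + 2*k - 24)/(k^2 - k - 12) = (k + 6)/(k + 3)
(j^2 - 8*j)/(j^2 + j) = (j - 8)/(j + 1)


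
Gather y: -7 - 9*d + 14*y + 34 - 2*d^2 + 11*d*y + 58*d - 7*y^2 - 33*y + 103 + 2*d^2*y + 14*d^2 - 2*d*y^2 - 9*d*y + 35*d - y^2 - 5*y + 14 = 12*d^2 + 84*d + y^2*(-2*d - 8) + y*(2*d^2 + 2*d - 24) + 144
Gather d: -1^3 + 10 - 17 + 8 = 0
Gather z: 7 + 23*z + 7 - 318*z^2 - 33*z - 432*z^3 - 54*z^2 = -432*z^3 - 372*z^2 - 10*z + 14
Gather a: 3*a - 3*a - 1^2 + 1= 0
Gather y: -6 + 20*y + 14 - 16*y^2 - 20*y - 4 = 4 - 16*y^2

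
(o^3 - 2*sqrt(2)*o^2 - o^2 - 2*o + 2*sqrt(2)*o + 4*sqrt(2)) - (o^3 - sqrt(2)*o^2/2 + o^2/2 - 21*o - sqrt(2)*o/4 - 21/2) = -3*sqrt(2)*o^2/2 - 3*o^2/2 + 9*sqrt(2)*o/4 + 19*o + 4*sqrt(2) + 21/2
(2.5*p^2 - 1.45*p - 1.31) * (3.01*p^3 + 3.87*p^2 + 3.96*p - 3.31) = 7.525*p^5 + 5.3105*p^4 + 0.345400000000001*p^3 - 19.0867*p^2 - 0.3881*p + 4.3361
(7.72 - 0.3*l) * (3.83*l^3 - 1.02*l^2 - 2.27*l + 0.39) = -1.149*l^4 + 29.8736*l^3 - 7.1934*l^2 - 17.6414*l + 3.0108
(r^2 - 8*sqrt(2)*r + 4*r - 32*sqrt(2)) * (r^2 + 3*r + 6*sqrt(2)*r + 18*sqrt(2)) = r^4 - 2*sqrt(2)*r^3 + 7*r^3 - 84*r^2 - 14*sqrt(2)*r^2 - 672*r - 24*sqrt(2)*r - 1152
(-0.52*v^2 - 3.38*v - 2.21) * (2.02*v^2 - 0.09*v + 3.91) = -1.0504*v^4 - 6.7808*v^3 - 6.1932*v^2 - 13.0169*v - 8.6411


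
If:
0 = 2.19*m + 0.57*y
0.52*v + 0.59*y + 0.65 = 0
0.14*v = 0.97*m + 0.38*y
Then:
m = 0.16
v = -0.56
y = -0.61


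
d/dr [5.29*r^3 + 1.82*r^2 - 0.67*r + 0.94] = 15.87*r^2 + 3.64*r - 0.67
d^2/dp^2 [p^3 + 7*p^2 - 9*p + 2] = 6*p + 14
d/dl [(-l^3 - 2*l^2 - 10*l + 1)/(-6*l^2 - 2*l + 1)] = (6*l^4 + 4*l^3 - 59*l^2 + 8*l - 8)/(36*l^4 + 24*l^3 - 8*l^2 - 4*l + 1)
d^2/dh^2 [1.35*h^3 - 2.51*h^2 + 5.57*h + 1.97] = 8.1*h - 5.02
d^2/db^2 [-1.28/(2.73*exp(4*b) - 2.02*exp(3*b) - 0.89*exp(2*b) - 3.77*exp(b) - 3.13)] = (1.28*(-21.84*exp(3*b) + 12.12*exp(2*b) + 3.56*exp(b) + 7.54)*(-10.92*exp(3*b) + 6.06*exp(2*b) + 1.78*exp(b) + 3.77)*exp(b) + (55.9104*exp(3*b) - 23.2704*exp(2*b) - 4.5568*exp(b) - 4.8256)*(-2.73*exp(4*b) + 2.02*exp(3*b) + 0.89*exp(2*b) + 3.77*exp(b) + 3.13))*exp(b)/(-2.73*exp(4*b) + 2.02*exp(3*b) + 0.89*exp(2*b) + 3.77*exp(b) + 3.13)^3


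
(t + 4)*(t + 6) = t^2 + 10*t + 24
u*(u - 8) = u^2 - 8*u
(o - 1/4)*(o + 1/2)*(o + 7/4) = o^3 + 2*o^2 + 5*o/16 - 7/32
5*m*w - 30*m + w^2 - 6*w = (5*m + w)*(w - 6)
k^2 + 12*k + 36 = (k + 6)^2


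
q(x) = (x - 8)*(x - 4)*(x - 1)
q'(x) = (x - 8)*(x - 4) + (x - 8)*(x - 1) + (x - 4)*(x - 1) = 3*x^2 - 26*x + 44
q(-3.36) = -364.54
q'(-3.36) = 165.23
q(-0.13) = -37.94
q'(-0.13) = 47.43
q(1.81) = 10.98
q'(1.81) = 6.77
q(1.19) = 3.64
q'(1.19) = 17.31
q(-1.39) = -120.96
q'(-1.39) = 85.94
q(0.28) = -20.68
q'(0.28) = 36.96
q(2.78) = 11.34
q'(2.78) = -5.09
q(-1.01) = -90.73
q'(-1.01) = 73.32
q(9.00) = 40.00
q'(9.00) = 53.00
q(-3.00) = -308.00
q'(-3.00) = 149.00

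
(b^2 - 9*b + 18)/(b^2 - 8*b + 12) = (b - 3)/(b - 2)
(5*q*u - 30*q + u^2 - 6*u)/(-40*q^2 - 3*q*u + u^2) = (6 - u)/(8*q - u)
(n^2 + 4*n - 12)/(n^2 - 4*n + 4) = (n + 6)/(n - 2)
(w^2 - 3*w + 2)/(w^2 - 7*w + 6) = (w - 2)/(w - 6)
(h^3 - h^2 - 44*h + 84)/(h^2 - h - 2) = (h^2 + h - 42)/(h + 1)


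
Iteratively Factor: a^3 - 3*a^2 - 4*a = (a - 4)*(a^2 + a) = (a - 4)*(a + 1)*(a)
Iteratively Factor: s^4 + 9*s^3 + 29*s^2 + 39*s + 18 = (s + 1)*(s^3 + 8*s^2 + 21*s + 18) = (s + 1)*(s + 3)*(s^2 + 5*s + 6) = (s + 1)*(s + 3)^2*(s + 2)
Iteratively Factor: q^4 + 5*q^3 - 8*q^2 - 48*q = (q)*(q^3 + 5*q^2 - 8*q - 48) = q*(q - 3)*(q^2 + 8*q + 16) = q*(q - 3)*(q + 4)*(q + 4)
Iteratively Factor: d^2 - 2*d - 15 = (d - 5)*(d + 3)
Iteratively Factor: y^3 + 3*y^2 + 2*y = (y + 2)*(y^2 + y) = y*(y + 2)*(y + 1)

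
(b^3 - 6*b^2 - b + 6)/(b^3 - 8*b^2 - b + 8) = (b - 6)/(b - 8)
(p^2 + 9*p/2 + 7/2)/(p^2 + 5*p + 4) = (p + 7/2)/(p + 4)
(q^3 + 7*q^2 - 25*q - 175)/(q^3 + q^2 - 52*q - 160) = (q^2 + 2*q - 35)/(q^2 - 4*q - 32)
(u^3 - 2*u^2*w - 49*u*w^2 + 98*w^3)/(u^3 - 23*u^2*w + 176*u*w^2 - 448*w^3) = (u^2 + 5*u*w - 14*w^2)/(u^2 - 16*u*w + 64*w^2)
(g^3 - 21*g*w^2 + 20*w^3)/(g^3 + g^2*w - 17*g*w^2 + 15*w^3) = (-g + 4*w)/(-g + 3*w)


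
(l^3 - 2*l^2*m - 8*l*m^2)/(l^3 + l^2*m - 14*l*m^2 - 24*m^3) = l/(l + 3*m)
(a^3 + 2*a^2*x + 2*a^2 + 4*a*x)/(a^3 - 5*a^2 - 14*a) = (a + 2*x)/(a - 7)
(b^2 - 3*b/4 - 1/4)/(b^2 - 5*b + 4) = (b + 1/4)/(b - 4)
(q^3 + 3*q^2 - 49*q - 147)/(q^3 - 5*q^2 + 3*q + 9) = (q^3 + 3*q^2 - 49*q - 147)/(q^3 - 5*q^2 + 3*q + 9)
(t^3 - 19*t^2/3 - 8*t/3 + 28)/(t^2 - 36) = (3*t^2 - t - 14)/(3*(t + 6))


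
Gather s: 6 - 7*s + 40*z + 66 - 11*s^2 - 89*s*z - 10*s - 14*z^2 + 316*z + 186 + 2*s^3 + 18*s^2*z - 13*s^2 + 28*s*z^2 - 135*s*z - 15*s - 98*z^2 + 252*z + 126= 2*s^3 + s^2*(18*z - 24) + s*(28*z^2 - 224*z - 32) - 112*z^2 + 608*z + 384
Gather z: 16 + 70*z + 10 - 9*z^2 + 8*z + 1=-9*z^2 + 78*z + 27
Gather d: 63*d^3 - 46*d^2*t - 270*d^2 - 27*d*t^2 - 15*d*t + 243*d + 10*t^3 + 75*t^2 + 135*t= 63*d^3 + d^2*(-46*t - 270) + d*(-27*t^2 - 15*t + 243) + 10*t^3 + 75*t^2 + 135*t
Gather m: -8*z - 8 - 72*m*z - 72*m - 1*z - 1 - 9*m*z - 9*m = m*(-81*z - 81) - 9*z - 9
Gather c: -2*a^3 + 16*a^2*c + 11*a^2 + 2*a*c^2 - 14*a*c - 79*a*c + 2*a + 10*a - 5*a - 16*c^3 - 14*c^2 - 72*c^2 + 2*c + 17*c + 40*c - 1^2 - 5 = -2*a^3 + 11*a^2 + 7*a - 16*c^3 + c^2*(2*a - 86) + c*(16*a^2 - 93*a + 59) - 6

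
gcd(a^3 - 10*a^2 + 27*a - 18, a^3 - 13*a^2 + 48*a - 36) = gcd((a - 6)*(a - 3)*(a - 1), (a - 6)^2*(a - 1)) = a^2 - 7*a + 6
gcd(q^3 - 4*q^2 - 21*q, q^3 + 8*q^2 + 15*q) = q^2 + 3*q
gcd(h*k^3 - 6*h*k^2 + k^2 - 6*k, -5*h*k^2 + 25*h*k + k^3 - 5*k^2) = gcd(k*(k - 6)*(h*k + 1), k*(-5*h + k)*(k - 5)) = k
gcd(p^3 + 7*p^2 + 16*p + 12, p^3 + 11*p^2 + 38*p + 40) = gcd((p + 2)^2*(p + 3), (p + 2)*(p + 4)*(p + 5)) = p + 2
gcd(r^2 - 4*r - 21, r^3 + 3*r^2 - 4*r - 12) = r + 3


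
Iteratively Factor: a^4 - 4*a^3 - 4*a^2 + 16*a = (a)*(a^3 - 4*a^2 - 4*a + 16) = a*(a + 2)*(a^2 - 6*a + 8) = a*(a - 2)*(a + 2)*(a - 4)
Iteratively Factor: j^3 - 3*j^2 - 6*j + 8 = (j - 1)*(j^2 - 2*j - 8) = (j - 1)*(j + 2)*(j - 4)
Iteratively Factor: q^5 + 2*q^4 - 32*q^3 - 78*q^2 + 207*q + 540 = (q + 3)*(q^4 - q^3 - 29*q^2 + 9*q + 180) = (q + 3)^2*(q^3 - 4*q^2 - 17*q + 60) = (q - 3)*(q + 3)^2*(q^2 - q - 20) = (q - 3)*(q + 3)^2*(q + 4)*(q - 5)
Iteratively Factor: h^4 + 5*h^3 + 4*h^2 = (h + 1)*(h^3 + 4*h^2) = h*(h + 1)*(h^2 + 4*h) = h^2*(h + 1)*(h + 4)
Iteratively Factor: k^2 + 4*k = (k)*(k + 4)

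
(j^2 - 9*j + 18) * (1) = j^2 - 9*j + 18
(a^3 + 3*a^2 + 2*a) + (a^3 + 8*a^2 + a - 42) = 2*a^3 + 11*a^2 + 3*a - 42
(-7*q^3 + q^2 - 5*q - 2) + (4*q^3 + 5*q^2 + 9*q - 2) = -3*q^3 + 6*q^2 + 4*q - 4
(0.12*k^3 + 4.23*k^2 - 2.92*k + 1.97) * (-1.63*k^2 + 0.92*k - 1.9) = -0.1956*k^5 - 6.7845*k^4 + 8.4232*k^3 - 13.9345*k^2 + 7.3604*k - 3.743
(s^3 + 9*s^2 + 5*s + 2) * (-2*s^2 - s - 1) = -2*s^5 - 19*s^4 - 20*s^3 - 18*s^2 - 7*s - 2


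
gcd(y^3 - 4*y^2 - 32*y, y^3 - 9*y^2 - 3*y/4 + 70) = y - 8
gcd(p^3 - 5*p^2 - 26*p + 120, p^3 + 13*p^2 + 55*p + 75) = p + 5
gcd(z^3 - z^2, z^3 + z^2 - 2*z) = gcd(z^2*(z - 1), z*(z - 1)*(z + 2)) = z^2 - z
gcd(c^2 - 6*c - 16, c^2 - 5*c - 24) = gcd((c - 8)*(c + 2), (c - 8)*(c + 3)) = c - 8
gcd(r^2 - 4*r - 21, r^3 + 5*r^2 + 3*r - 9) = r + 3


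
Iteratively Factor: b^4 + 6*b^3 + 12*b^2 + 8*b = (b)*(b^3 + 6*b^2 + 12*b + 8) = b*(b + 2)*(b^2 + 4*b + 4) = b*(b + 2)^2*(b + 2)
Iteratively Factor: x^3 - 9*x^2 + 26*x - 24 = (x - 2)*(x^2 - 7*x + 12) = (x - 3)*(x - 2)*(x - 4)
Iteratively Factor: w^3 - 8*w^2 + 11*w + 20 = (w - 5)*(w^2 - 3*w - 4) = (w - 5)*(w - 4)*(w + 1)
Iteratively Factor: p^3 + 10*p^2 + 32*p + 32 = (p + 4)*(p^2 + 6*p + 8) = (p + 4)^2*(p + 2)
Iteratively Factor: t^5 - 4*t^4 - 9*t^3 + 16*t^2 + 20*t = (t + 1)*(t^4 - 5*t^3 - 4*t^2 + 20*t) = (t + 1)*(t + 2)*(t^3 - 7*t^2 + 10*t) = (t - 5)*(t + 1)*(t + 2)*(t^2 - 2*t) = t*(t - 5)*(t + 1)*(t + 2)*(t - 2)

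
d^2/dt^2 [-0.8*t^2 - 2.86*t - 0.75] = -1.60000000000000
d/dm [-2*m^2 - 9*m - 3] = -4*m - 9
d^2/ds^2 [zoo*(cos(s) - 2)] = zoo*cos(s)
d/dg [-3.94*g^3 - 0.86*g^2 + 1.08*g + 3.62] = -11.82*g^2 - 1.72*g + 1.08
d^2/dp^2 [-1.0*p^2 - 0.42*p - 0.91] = -2.00000000000000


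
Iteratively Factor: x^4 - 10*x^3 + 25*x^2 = (x - 5)*(x^3 - 5*x^2) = x*(x - 5)*(x^2 - 5*x) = x*(x - 5)^2*(x)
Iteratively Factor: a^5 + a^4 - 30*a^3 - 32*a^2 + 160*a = (a + 4)*(a^4 - 3*a^3 - 18*a^2 + 40*a) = (a - 2)*(a + 4)*(a^3 - a^2 - 20*a) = (a - 2)*(a + 4)^2*(a^2 - 5*a) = (a - 5)*(a - 2)*(a + 4)^2*(a)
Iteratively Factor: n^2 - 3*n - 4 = (n - 4)*(n + 1)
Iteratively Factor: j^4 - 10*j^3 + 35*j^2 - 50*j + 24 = (j - 4)*(j^3 - 6*j^2 + 11*j - 6) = (j - 4)*(j - 1)*(j^2 - 5*j + 6) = (j - 4)*(j - 3)*(j - 1)*(j - 2)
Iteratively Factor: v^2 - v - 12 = (v + 3)*(v - 4)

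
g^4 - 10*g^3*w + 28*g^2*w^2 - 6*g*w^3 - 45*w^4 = (g - 5*w)*(g - 3*w)^2*(g + w)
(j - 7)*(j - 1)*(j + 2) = j^3 - 6*j^2 - 9*j + 14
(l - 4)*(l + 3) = l^2 - l - 12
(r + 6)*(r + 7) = r^2 + 13*r + 42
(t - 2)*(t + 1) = t^2 - t - 2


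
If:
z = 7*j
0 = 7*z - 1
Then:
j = 1/49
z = 1/7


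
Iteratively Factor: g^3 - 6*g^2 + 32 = (g - 4)*(g^2 - 2*g - 8) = (g - 4)*(g + 2)*(g - 4)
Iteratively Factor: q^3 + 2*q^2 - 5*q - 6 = (q - 2)*(q^2 + 4*q + 3) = (q - 2)*(q + 3)*(q + 1)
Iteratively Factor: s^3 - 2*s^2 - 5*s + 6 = (s - 1)*(s^2 - s - 6) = (s - 1)*(s + 2)*(s - 3)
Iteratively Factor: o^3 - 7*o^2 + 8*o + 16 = (o - 4)*(o^2 - 3*o - 4) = (o - 4)^2*(o + 1)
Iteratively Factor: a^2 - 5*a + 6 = (a - 3)*(a - 2)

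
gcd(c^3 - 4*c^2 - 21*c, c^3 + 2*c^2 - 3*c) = c^2 + 3*c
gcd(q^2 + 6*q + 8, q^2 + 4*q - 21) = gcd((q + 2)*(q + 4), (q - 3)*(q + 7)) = 1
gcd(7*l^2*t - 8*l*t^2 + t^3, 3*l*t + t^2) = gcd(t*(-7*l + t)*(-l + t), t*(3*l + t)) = t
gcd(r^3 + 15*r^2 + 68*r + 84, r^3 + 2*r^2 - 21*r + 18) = r + 6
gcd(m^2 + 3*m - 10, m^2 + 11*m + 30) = m + 5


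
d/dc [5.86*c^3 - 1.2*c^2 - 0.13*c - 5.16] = 17.58*c^2 - 2.4*c - 0.13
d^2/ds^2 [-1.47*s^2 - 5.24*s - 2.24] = -2.94000000000000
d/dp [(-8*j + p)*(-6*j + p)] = -14*j + 2*p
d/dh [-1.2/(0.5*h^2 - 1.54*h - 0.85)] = (1.2*h - 1.848)/(-0.5*h^2 + 1.54*h + 0.85)^2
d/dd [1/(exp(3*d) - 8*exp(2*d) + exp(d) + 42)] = (-3*exp(2*d) + 16*exp(d) - 1)*exp(d)/(exp(3*d) - 8*exp(2*d) + exp(d) + 42)^2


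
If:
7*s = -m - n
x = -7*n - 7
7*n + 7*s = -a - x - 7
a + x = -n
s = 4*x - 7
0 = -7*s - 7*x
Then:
No Solution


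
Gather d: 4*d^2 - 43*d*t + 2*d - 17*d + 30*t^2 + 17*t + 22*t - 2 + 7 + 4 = 4*d^2 + d*(-43*t - 15) + 30*t^2 + 39*t + 9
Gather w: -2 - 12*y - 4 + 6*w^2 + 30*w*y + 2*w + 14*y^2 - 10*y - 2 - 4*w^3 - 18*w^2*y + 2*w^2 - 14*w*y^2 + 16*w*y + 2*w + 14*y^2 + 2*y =-4*w^3 + w^2*(8 - 18*y) + w*(-14*y^2 + 46*y + 4) + 28*y^2 - 20*y - 8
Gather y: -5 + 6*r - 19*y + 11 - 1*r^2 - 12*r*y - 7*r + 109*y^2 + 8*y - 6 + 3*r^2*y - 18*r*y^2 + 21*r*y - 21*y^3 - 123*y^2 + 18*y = -r^2 - r - 21*y^3 + y^2*(-18*r - 14) + y*(3*r^2 + 9*r + 7)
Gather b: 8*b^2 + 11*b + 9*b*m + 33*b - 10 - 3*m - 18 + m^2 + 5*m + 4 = 8*b^2 + b*(9*m + 44) + m^2 + 2*m - 24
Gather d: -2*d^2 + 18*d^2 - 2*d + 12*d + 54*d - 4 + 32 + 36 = 16*d^2 + 64*d + 64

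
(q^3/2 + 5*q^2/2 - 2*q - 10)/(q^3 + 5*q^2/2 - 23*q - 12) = (q^3 + 5*q^2 - 4*q - 20)/(2*q^3 + 5*q^2 - 46*q - 24)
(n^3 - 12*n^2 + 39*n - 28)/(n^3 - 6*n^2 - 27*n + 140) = (n - 1)/(n + 5)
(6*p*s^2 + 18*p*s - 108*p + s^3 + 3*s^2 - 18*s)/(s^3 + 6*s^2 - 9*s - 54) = (6*p + s)/(s + 3)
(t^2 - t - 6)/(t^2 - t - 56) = (-t^2 + t + 6)/(-t^2 + t + 56)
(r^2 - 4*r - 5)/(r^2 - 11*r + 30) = (r + 1)/(r - 6)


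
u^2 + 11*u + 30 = (u + 5)*(u + 6)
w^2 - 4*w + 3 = (w - 3)*(w - 1)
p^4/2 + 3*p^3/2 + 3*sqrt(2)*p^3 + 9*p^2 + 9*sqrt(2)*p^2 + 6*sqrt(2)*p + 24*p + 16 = (p/2 + 1)*(p + 1)*(p + 2*sqrt(2))*(p + 4*sqrt(2))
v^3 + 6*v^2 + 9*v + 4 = (v + 1)^2*(v + 4)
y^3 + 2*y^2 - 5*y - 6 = (y - 2)*(y + 1)*(y + 3)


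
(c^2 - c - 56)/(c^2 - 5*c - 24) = (c + 7)/(c + 3)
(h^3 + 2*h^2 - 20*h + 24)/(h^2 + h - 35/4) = 4*(h^3 + 2*h^2 - 20*h + 24)/(4*h^2 + 4*h - 35)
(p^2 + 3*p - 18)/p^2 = 1 + 3/p - 18/p^2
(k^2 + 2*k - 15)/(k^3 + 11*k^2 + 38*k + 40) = (k - 3)/(k^2 + 6*k + 8)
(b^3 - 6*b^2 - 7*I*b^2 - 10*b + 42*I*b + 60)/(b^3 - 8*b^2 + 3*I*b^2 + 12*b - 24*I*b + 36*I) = (b^2 - 7*I*b - 10)/(b^2 + b*(-2 + 3*I) - 6*I)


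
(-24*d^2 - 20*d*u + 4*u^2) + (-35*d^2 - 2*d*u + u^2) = -59*d^2 - 22*d*u + 5*u^2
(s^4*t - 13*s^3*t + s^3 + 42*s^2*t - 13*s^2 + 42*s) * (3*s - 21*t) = 3*s^5*t - 21*s^4*t^2 - 39*s^4*t + 3*s^4 + 273*s^3*t^2 + 105*s^3*t - 39*s^3 - 882*s^2*t^2 + 273*s^2*t + 126*s^2 - 882*s*t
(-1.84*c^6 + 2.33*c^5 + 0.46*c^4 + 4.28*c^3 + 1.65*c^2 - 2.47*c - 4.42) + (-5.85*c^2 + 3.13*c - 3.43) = -1.84*c^6 + 2.33*c^5 + 0.46*c^4 + 4.28*c^3 - 4.2*c^2 + 0.66*c - 7.85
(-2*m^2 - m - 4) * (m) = -2*m^3 - m^2 - 4*m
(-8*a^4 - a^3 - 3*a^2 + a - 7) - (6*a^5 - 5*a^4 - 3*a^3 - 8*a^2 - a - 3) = -6*a^5 - 3*a^4 + 2*a^3 + 5*a^2 + 2*a - 4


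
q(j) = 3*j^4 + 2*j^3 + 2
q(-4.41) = 965.15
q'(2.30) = 177.74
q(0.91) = 5.56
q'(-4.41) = -912.50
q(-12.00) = 58754.00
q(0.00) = 2.00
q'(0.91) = 14.01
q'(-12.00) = -19872.00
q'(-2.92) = -247.61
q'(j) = 12*j^3 + 6*j^2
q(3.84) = 767.54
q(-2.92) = 170.30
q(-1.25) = 5.42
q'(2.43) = 207.62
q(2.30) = 110.29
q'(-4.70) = -1113.34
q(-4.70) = 1258.26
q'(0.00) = 0.00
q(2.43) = 135.30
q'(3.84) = 767.95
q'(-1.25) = -14.06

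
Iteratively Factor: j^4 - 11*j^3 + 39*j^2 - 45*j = (j)*(j^3 - 11*j^2 + 39*j - 45) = j*(j - 5)*(j^2 - 6*j + 9) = j*(j - 5)*(j - 3)*(j - 3)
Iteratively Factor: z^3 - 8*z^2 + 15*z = (z - 5)*(z^2 - 3*z) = z*(z - 5)*(z - 3)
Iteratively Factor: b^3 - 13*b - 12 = (b + 1)*(b^2 - b - 12) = (b + 1)*(b + 3)*(b - 4)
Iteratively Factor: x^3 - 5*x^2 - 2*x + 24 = (x - 4)*(x^2 - x - 6) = (x - 4)*(x + 2)*(x - 3)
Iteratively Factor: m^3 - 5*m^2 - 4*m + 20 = (m + 2)*(m^2 - 7*m + 10) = (m - 5)*(m + 2)*(m - 2)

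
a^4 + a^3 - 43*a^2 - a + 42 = (a - 6)*(a - 1)*(a + 1)*(a + 7)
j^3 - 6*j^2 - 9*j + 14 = (j - 7)*(j - 1)*(j + 2)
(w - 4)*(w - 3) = w^2 - 7*w + 12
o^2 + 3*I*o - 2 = (o + I)*(o + 2*I)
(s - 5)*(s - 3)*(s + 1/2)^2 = s^4 - 7*s^3 + 29*s^2/4 + 13*s + 15/4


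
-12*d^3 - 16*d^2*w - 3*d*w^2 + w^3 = (-6*d + w)*(d + w)*(2*d + w)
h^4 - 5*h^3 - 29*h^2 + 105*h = h*(h - 7)*(h - 3)*(h + 5)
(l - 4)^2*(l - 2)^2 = l^4 - 12*l^3 + 52*l^2 - 96*l + 64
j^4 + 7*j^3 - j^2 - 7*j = j*(j - 1)*(j + 1)*(j + 7)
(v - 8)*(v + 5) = v^2 - 3*v - 40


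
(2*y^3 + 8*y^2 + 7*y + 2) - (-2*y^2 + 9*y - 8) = 2*y^3 + 10*y^2 - 2*y + 10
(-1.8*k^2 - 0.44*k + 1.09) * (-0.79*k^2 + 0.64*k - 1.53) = 1.422*k^4 - 0.8044*k^3 + 1.6113*k^2 + 1.3708*k - 1.6677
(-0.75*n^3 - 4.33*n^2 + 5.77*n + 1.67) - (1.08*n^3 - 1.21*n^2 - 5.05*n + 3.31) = -1.83*n^3 - 3.12*n^2 + 10.82*n - 1.64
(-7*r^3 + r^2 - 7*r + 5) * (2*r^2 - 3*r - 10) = -14*r^5 + 23*r^4 + 53*r^3 + 21*r^2 + 55*r - 50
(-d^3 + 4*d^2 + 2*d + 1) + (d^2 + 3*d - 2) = -d^3 + 5*d^2 + 5*d - 1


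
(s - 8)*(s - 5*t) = s^2 - 5*s*t - 8*s + 40*t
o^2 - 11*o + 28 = (o - 7)*(o - 4)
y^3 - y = y*(y - 1)*(y + 1)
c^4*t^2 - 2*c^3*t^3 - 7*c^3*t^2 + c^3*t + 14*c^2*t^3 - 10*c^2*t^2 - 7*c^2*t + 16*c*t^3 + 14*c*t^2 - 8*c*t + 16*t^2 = (c - 8)*(c - 2*t)*(c*t + 1)*(c*t + t)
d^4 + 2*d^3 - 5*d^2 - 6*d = d*(d - 2)*(d + 1)*(d + 3)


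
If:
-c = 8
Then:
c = -8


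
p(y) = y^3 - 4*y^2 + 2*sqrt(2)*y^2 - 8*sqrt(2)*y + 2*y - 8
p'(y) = 3*y^2 - 8*y + 4*sqrt(2)*y - 8*sqrt(2) + 2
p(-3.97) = -52.06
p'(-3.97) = 47.27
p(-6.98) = -340.14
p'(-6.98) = 153.20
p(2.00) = -23.31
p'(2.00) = -2.00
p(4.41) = 13.91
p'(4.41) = 38.70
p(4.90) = 35.88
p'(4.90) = 51.23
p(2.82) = -21.16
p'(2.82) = 7.94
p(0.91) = -16.69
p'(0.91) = -8.96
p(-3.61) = -36.69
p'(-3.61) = 38.24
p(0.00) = -8.00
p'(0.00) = -9.31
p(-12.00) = -1792.94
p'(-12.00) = 450.80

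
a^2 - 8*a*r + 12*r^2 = (a - 6*r)*(a - 2*r)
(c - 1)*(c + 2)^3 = c^4 + 5*c^3 + 6*c^2 - 4*c - 8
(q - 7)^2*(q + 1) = q^3 - 13*q^2 + 35*q + 49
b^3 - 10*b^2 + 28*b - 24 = (b - 6)*(b - 2)^2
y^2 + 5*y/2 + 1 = (y + 1/2)*(y + 2)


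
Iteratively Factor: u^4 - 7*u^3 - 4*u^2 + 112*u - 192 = (u + 4)*(u^3 - 11*u^2 + 40*u - 48) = (u - 3)*(u + 4)*(u^2 - 8*u + 16) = (u - 4)*(u - 3)*(u + 4)*(u - 4)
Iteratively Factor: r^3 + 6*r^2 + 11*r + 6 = (r + 2)*(r^2 + 4*r + 3) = (r + 2)*(r + 3)*(r + 1)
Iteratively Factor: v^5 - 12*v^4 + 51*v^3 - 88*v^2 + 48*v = (v - 4)*(v^4 - 8*v^3 + 19*v^2 - 12*v) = (v - 4)*(v - 3)*(v^3 - 5*v^2 + 4*v) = v*(v - 4)*(v - 3)*(v^2 - 5*v + 4) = v*(v - 4)^2*(v - 3)*(v - 1)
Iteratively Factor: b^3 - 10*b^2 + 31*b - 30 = (b - 3)*(b^2 - 7*b + 10) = (b - 3)*(b - 2)*(b - 5)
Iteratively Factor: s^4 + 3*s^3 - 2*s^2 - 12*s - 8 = (s - 2)*(s^3 + 5*s^2 + 8*s + 4) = (s - 2)*(s + 1)*(s^2 + 4*s + 4) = (s - 2)*(s + 1)*(s + 2)*(s + 2)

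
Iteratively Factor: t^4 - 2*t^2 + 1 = (t - 1)*(t^3 + t^2 - t - 1) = (t - 1)*(t + 1)*(t^2 - 1) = (t - 1)*(t + 1)^2*(t - 1)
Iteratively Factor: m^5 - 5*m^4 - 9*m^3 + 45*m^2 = (m - 3)*(m^4 - 2*m^3 - 15*m^2) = m*(m - 3)*(m^3 - 2*m^2 - 15*m) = m*(m - 3)*(m + 3)*(m^2 - 5*m) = m*(m - 5)*(m - 3)*(m + 3)*(m)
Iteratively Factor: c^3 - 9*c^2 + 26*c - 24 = (c - 4)*(c^2 - 5*c + 6) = (c - 4)*(c - 2)*(c - 3)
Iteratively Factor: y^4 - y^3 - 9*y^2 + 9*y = (y + 3)*(y^3 - 4*y^2 + 3*y) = (y - 3)*(y + 3)*(y^2 - y) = (y - 3)*(y - 1)*(y + 3)*(y)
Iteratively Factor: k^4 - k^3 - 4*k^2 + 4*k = (k - 2)*(k^3 + k^2 - 2*k) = (k - 2)*(k - 1)*(k^2 + 2*k) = k*(k - 2)*(k - 1)*(k + 2)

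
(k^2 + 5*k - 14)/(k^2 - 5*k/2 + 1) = 2*(k + 7)/(2*k - 1)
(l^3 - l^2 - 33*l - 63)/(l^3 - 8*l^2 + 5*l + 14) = (l^2 + 6*l + 9)/(l^2 - l - 2)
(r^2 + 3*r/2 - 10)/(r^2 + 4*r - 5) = (r^2 + 3*r/2 - 10)/(r^2 + 4*r - 5)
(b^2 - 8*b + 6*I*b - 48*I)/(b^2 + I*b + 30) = (b - 8)/(b - 5*I)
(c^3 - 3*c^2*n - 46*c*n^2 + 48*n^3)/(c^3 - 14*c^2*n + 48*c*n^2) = (c^2 + 5*c*n - 6*n^2)/(c*(c - 6*n))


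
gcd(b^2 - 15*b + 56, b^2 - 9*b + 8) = b - 8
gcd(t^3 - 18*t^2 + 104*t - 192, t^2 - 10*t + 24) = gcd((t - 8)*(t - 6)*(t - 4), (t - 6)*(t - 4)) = t^2 - 10*t + 24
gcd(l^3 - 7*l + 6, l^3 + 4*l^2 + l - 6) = l^2 + 2*l - 3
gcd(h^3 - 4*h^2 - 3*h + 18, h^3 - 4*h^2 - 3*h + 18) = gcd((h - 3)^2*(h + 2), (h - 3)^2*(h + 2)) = h^3 - 4*h^2 - 3*h + 18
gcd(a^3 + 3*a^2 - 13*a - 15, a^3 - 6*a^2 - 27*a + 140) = a + 5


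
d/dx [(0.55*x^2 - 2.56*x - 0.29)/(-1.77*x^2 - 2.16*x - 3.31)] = (-5.7192*x^2 - 4.6676*x + 7.8472)/(3.1329*x^4 + 7.6464*x^3 + 16.383*x^2 + 14.2992*x + 10.9561)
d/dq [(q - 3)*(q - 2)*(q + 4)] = 3*q^2 - 2*q - 14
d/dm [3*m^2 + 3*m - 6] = 6*m + 3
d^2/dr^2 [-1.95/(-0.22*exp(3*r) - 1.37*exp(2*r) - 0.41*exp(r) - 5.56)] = (1.95*(0.66*exp(2*r) + 2.74*exp(r) + 0.41)*(1.32*exp(2*r) + 5.48*exp(r) + 0.82)*exp(r) - (3.861*exp(2*r) + 10.686*exp(r) + 0.7995)*(0.22*exp(3*r) + 1.37*exp(2*r) + 0.41*exp(r) + 5.56))*exp(r)/(0.22*exp(3*r) + 1.37*exp(2*r) + 0.41*exp(r) + 5.56)^3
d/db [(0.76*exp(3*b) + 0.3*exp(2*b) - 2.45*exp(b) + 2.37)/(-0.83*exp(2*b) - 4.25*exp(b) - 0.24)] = (-0.6308*exp(4*b) - 6.46*exp(3*b) - 3.8557*exp(2*b) + 3.7902*exp(b) + 10.6605)*exp(b)/(0.6889*exp(4*b) + 7.055*exp(3*b) + 18.4609*exp(2*b) + 2.04*exp(b) + 0.0576)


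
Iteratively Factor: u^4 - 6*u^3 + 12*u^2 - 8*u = (u)*(u^3 - 6*u^2 + 12*u - 8) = u*(u - 2)*(u^2 - 4*u + 4) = u*(u - 2)^2*(u - 2)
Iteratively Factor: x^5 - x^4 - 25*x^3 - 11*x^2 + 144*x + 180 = (x + 2)*(x^4 - 3*x^3 - 19*x^2 + 27*x + 90) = (x - 3)*(x + 2)*(x^3 - 19*x - 30) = (x - 3)*(x + 2)*(x + 3)*(x^2 - 3*x - 10) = (x - 5)*(x - 3)*(x + 2)*(x + 3)*(x + 2)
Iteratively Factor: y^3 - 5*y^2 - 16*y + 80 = (y - 4)*(y^2 - y - 20) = (y - 5)*(y - 4)*(y + 4)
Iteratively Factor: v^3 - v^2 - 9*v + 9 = (v - 1)*(v^2 - 9) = (v - 3)*(v - 1)*(v + 3)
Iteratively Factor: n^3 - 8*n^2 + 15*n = (n - 3)*(n^2 - 5*n) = (n - 5)*(n - 3)*(n)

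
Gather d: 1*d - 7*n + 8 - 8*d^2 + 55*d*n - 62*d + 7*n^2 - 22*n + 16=-8*d^2 + d*(55*n - 61) + 7*n^2 - 29*n + 24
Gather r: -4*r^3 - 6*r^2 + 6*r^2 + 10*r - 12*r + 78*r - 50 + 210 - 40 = -4*r^3 + 76*r + 120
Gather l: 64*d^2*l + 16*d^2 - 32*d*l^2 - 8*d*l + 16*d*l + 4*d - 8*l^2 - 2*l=16*d^2 + 4*d + l^2*(-32*d - 8) + l*(64*d^2 + 8*d - 2)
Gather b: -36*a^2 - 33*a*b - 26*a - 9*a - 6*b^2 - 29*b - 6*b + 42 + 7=-36*a^2 - 35*a - 6*b^2 + b*(-33*a - 35) + 49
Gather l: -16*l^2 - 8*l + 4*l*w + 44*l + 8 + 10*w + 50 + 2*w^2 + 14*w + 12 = -16*l^2 + l*(4*w + 36) + 2*w^2 + 24*w + 70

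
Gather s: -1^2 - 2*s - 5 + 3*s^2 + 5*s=3*s^2 + 3*s - 6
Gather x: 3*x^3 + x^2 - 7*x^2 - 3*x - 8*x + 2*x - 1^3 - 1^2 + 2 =3*x^3 - 6*x^2 - 9*x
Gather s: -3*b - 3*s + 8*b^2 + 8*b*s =8*b^2 - 3*b + s*(8*b - 3)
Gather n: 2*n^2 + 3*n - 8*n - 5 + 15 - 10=2*n^2 - 5*n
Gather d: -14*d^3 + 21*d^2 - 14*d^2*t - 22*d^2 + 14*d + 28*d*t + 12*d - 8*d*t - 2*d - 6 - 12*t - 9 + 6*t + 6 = -14*d^3 + d^2*(-14*t - 1) + d*(20*t + 24) - 6*t - 9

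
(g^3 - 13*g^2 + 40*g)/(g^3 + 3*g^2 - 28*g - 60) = g*(g - 8)/(g^2 + 8*g + 12)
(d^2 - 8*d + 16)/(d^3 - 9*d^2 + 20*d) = (d - 4)/(d*(d - 5))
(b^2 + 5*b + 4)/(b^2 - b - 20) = (b + 1)/(b - 5)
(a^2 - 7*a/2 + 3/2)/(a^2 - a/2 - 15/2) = (2*a - 1)/(2*a + 5)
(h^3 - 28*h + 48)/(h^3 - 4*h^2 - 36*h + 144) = (h - 2)/(h - 6)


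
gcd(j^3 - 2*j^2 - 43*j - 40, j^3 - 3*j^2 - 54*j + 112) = j - 8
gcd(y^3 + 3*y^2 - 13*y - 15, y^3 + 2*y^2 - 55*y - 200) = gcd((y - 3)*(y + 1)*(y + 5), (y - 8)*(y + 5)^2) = y + 5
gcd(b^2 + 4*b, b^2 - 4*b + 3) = 1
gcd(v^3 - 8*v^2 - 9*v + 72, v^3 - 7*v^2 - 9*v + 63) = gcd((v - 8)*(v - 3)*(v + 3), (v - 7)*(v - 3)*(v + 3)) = v^2 - 9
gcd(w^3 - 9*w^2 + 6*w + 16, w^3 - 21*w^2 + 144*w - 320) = w - 8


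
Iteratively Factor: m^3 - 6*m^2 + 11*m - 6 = (m - 1)*(m^2 - 5*m + 6) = (m - 3)*(m - 1)*(m - 2)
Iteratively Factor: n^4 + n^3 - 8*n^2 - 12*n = (n)*(n^3 + n^2 - 8*n - 12) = n*(n - 3)*(n^2 + 4*n + 4) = n*(n - 3)*(n + 2)*(n + 2)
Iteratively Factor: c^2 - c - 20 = (c - 5)*(c + 4)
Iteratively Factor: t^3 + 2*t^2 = (t)*(t^2 + 2*t) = t*(t + 2)*(t)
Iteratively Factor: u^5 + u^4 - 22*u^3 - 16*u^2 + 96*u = (u - 2)*(u^4 + 3*u^3 - 16*u^2 - 48*u) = (u - 4)*(u - 2)*(u^3 + 7*u^2 + 12*u) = (u - 4)*(u - 2)*(u + 3)*(u^2 + 4*u) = u*(u - 4)*(u - 2)*(u + 3)*(u + 4)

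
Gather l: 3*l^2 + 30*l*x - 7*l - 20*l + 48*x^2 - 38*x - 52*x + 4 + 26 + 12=3*l^2 + l*(30*x - 27) + 48*x^2 - 90*x + 42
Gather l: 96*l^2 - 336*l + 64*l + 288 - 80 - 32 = 96*l^2 - 272*l + 176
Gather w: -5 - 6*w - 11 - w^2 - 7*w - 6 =-w^2 - 13*w - 22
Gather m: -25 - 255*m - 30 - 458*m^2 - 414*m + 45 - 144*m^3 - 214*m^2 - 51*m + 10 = -144*m^3 - 672*m^2 - 720*m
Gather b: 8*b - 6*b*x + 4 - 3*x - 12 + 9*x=b*(8 - 6*x) + 6*x - 8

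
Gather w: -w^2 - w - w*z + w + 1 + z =-w^2 - w*z + z + 1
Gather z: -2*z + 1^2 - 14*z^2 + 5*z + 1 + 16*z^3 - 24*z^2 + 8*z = 16*z^3 - 38*z^2 + 11*z + 2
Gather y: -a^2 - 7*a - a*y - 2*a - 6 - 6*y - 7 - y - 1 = -a^2 - 9*a + y*(-a - 7) - 14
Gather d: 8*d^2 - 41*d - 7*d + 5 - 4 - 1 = 8*d^2 - 48*d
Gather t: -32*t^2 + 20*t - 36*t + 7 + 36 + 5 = -32*t^2 - 16*t + 48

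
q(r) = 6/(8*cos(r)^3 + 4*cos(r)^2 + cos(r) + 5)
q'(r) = 6*(24*sin(r)*cos(r)^2 + 8*sin(r)*cos(r) + sin(r))/(8*cos(r)^3 + 4*cos(r)^2 + cos(r) + 5)^2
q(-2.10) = 1.34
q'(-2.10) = -0.79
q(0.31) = 0.36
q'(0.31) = 0.20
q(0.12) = 0.34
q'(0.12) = 0.07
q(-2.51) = 2.31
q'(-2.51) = -5.36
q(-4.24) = 1.30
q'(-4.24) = 0.58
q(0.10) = 0.34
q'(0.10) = 0.06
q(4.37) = 1.25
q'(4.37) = -0.25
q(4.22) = 1.31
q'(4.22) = -0.65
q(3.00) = 35.69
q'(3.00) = 497.28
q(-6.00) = 0.36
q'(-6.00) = 0.18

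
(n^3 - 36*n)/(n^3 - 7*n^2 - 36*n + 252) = n/(n - 7)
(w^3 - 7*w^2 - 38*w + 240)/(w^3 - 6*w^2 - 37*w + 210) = (w - 8)/(w - 7)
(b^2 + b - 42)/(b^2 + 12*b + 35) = (b - 6)/(b + 5)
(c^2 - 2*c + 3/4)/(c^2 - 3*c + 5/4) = (2*c - 3)/(2*c - 5)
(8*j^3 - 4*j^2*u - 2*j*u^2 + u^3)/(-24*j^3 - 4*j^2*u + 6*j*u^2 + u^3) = (-2*j + u)/(6*j + u)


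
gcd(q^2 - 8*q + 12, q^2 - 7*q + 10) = q - 2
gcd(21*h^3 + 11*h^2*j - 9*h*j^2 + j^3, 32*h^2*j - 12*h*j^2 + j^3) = 1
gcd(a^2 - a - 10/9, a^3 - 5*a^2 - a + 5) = 1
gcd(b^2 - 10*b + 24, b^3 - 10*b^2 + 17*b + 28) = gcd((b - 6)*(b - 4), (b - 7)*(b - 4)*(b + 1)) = b - 4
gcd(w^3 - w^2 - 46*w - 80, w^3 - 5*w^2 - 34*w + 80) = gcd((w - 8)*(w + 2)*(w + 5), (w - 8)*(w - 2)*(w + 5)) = w^2 - 3*w - 40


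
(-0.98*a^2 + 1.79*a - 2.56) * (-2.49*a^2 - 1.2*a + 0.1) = 2.4402*a^4 - 3.2811*a^3 + 4.1284*a^2 + 3.251*a - 0.256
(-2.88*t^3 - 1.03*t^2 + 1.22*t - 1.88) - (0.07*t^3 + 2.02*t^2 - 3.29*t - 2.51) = -2.95*t^3 - 3.05*t^2 + 4.51*t + 0.63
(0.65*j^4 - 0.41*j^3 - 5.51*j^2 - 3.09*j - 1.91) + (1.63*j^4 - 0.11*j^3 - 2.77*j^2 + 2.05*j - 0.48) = 2.28*j^4 - 0.52*j^3 - 8.28*j^2 - 1.04*j - 2.39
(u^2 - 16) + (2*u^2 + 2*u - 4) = 3*u^2 + 2*u - 20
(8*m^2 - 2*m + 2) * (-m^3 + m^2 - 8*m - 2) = -8*m^5 + 10*m^4 - 68*m^3 + 2*m^2 - 12*m - 4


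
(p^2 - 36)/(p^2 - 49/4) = 4*(p^2 - 36)/(4*p^2 - 49)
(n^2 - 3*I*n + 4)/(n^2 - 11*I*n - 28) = (n + I)/(n - 7*I)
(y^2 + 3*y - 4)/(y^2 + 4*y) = (y - 1)/y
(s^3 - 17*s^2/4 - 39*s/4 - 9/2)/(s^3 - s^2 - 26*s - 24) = (s + 3/4)/(s + 4)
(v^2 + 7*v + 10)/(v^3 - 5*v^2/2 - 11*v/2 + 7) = 2*(v + 5)/(2*v^2 - 9*v + 7)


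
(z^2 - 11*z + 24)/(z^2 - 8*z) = (z - 3)/z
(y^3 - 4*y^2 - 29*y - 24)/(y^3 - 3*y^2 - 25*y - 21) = (y - 8)/(y - 7)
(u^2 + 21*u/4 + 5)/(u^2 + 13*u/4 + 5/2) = (u + 4)/(u + 2)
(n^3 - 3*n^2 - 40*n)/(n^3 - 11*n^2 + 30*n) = (n^2 - 3*n - 40)/(n^2 - 11*n + 30)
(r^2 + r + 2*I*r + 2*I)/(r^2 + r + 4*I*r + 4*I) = (r + 2*I)/(r + 4*I)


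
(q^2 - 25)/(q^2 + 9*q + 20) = (q - 5)/(q + 4)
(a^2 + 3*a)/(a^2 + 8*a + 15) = a/(a + 5)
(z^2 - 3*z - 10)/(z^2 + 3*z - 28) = (z^2 - 3*z - 10)/(z^2 + 3*z - 28)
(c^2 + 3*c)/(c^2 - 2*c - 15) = c/(c - 5)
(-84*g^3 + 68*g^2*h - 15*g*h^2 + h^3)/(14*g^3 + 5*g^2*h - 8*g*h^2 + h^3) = (-6*g + h)/(g + h)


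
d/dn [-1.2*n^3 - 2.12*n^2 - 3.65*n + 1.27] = -3.6*n^2 - 4.24*n - 3.65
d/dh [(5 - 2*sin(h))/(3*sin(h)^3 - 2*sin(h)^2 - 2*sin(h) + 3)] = (12*sin(h)^3 - 49*sin(h)^2 + 20*sin(h) + 4)*cos(h)/((sin(h) + 1)^2*(3*sin(h)^2 - 5*sin(h) + 3)^2)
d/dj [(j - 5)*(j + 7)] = 2*j + 2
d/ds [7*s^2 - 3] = 14*s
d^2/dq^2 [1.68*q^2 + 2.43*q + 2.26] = 3.36000000000000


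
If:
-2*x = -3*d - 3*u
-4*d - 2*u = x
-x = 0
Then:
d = 0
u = 0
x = 0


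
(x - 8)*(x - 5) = x^2 - 13*x + 40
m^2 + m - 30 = (m - 5)*(m + 6)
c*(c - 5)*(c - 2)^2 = c^4 - 9*c^3 + 24*c^2 - 20*c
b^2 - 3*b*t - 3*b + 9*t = (b - 3)*(b - 3*t)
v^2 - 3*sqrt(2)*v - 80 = (v - 8*sqrt(2))*(v + 5*sqrt(2))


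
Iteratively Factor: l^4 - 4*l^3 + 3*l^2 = (l)*(l^3 - 4*l^2 + 3*l) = l*(l - 1)*(l^2 - 3*l) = l*(l - 3)*(l - 1)*(l)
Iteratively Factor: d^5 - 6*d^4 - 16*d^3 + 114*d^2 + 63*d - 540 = (d + 3)*(d^4 - 9*d^3 + 11*d^2 + 81*d - 180) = (d - 4)*(d + 3)*(d^3 - 5*d^2 - 9*d + 45) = (d - 4)*(d - 3)*(d + 3)*(d^2 - 2*d - 15) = (d - 4)*(d - 3)*(d + 3)^2*(d - 5)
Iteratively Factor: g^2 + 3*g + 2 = (g + 2)*(g + 1)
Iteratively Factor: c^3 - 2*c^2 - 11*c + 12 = (c - 1)*(c^2 - c - 12) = (c - 1)*(c + 3)*(c - 4)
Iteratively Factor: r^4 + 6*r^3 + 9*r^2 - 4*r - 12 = (r + 3)*(r^3 + 3*r^2 - 4) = (r + 2)*(r + 3)*(r^2 + r - 2) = (r + 2)^2*(r + 3)*(r - 1)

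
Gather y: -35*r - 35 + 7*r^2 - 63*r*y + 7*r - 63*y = 7*r^2 - 28*r + y*(-63*r - 63) - 35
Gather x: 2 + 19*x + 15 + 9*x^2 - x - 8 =9*x^2 + 18*x + 9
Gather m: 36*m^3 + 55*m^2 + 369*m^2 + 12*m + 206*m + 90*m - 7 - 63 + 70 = 36*m^3 + 424*m^2 + 308*m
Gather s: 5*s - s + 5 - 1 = 4*s + 4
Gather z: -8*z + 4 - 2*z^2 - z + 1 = -2*z^2 - 9*z + 5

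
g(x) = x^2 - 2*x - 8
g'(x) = 2*x - 2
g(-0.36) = -7.15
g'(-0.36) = -2.72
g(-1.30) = -3.71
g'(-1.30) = -4.60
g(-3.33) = 9.75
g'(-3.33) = -8.66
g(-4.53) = 21.58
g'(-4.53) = -11.06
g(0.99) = -9.00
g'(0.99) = -0.02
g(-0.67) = -6.21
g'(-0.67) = -3.34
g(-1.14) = -4.42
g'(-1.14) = -4.28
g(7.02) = 27.24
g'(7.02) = 12.04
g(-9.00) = 91.00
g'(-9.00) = -20.00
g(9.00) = 55.00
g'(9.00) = 16.00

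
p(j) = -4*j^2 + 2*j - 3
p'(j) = 2 - 8*j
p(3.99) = -58.70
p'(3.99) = -29.92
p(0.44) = -2.89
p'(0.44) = -1.52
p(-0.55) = -5.31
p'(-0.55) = 6.40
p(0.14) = -2.80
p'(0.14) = 0.88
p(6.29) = -148.68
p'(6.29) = -48.32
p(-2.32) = -29.17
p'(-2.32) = 20.56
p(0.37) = -2.81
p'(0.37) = -0.96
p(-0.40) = -4.44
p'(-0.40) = 5.20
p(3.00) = -33.00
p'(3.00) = -22.00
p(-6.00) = -159.00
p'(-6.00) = 50.00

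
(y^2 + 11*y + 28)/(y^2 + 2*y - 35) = (y + 4)/(y - 5)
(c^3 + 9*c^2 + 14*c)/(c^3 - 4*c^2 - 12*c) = (c + 7)/(c - 6)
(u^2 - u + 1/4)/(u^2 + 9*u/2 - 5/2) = (u - 1/2)/(u + 5)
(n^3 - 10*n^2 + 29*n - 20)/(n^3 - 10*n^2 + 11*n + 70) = (n^2 - 5*n + 4)/(n^2 - 5*n - 14)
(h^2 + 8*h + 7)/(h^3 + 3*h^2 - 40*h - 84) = (h + 1)/(h^2 - 4*h - 12)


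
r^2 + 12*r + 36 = (r + 6)^2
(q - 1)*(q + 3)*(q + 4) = q^3 + 6*q^2 + 5*q - 12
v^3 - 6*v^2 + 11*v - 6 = (v - 3)*(v - 2)*(v - 1)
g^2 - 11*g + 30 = (g - 6)*(g - 5)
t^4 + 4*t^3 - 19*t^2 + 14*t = t*(t - 2)*(t - 1)*(t + 7)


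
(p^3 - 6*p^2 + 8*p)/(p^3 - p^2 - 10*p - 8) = p*(p - 2)/(p^2 + 3*p + 2)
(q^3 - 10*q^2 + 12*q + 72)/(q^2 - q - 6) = (q^2 - 12*q + 36)/(q - 3)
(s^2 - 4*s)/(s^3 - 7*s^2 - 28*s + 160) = s/(s^2 - 3*s - 40)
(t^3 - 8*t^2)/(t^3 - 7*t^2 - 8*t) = t/(t + 1)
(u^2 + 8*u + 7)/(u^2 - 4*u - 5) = (u + 7)/(u - 5)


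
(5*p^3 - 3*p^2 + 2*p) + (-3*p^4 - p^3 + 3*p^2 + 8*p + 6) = -3*p^4 + 4*p^3 + 10*p + 6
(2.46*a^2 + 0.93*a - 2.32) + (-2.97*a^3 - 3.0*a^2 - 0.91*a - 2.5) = -2.97*a^3 - 0.54*a^2 + 0.02*a - 4.82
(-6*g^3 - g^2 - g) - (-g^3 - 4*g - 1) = -5*g^3 - g^2 + 3*g + 1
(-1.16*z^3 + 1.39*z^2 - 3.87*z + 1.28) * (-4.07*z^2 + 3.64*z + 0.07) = 4.7212*z^5 - 9.8797*z^4 + 20.7293*z^3 - 19.1991*z^2 + 4.3883*z + 0.0896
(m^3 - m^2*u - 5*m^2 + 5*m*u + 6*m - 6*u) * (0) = 0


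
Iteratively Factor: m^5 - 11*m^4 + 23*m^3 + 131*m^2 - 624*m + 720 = (m - 3)*(m^4 - 8*m^3 - m^2 + 128*m - 240) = (m - 3)^2*(m^3 - 5*m^2 - 16*m + 80) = (m - 4)*(m - 3)^2*(m^2 - m - 20) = (m - 5)*(m - 4)*(m - 3)^2*(m + 4)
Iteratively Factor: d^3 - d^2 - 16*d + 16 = (d - 1)*(d^2 - 16) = (d - 4)*(d - 1)*(d + 4)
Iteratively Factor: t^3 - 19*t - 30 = (t + 2)*(t^2 - 2*t - 15) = (t + 2)*(t + 3)*(t - 5)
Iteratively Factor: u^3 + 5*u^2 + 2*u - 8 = (u + 2)*(u^2 + 3*u - 4) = (u - 1)*(u + 2)*(u + 4)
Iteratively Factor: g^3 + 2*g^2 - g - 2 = (g + 2)*(g^2 - 1) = (g - 1)*(g + 2)*(g + 1)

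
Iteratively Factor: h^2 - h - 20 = (h - 5)*(h + 4)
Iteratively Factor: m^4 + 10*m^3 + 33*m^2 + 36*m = (m + 3)*(m^3 + 7*m^2 + 12*m) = (m + 3)^2*(m^2 + 4*m) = (m + 3)^2*(m + 4)*(m)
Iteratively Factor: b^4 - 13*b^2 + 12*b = (b + 4)*(b^3 - 4*b^2 + 3*b) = (b - 1)*(b + 4)*(b^2 - 3*b) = b*(b - 1)*(b + 4)*(b - 3)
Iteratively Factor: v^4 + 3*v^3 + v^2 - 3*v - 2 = (v + 1)*(v^3 + 2*v^2 - v - 2) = (v + 1)^2*(v^2 + v - 2) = (v + 1)^2*(v + 2)*(v - 1)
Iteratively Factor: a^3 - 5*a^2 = (a)*(a^2 - 5*a) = a^2*(a - 5)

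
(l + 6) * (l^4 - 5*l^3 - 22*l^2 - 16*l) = l^5 + l^4 - 52*l^3 - 148*l^2 - 96*l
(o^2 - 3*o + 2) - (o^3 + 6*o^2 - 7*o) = -o^3 - 5*o^2 + 4*o + 2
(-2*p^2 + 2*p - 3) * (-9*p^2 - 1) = 18*p^4 - 18*p^3 + 29*p^2 - 2*p + 3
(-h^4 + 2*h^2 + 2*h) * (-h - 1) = h^5 + h^4 - 2*h^3 - 4*h^2 - 2*h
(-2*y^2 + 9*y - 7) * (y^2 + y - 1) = -2*y^4 + 7*y^3 + 4*y^2 - 16*y + 7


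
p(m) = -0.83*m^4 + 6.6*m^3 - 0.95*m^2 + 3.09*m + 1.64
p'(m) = -3.32*m^3 + 19.8*m^2 - 1.9*m + 3.09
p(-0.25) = 0.70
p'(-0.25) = 4.85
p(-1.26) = -19.06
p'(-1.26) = 43.56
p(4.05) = 213.71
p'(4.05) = 99.62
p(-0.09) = 1.35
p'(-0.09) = 3.42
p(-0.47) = -0.75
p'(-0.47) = 8.70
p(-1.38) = -24.79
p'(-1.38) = 52.14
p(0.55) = 4.07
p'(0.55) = 7.48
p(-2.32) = -117.10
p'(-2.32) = 155.53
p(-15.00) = -64552.21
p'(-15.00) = 15691.59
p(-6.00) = -2552.38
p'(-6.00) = 1444.41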